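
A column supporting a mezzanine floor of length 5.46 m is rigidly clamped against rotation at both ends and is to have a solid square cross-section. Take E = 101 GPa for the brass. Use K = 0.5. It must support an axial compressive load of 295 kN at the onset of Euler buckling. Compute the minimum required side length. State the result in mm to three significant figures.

L_e = K·L = 0.5 × 5.46 = 2.730 m
Required I = P_cr·L_e²/(π²E) = 2.950×10^5 × 2.730² / (π² × 1.01×10^11) = 2.206×10^-6 m⁴
I_req = 2.206×10^6 mm⁴
Solid square: I = a⁴/12  ⇒  a = (12I)^(1/4) = (12×2.206×10^6)^(1/4) = 71.7 mm

a ≈ 71.7 mm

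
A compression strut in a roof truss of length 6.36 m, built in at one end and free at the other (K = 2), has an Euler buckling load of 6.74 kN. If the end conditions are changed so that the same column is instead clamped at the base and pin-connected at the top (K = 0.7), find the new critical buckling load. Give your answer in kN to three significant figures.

P_cr ∝ 1/K², so P_cr,new = P_cr,old × (K_old/K_new)² = 6.74 × (2/0.7)²
= 6.74 × 8.163 = 55.0 kN

P_cr ≈ 55.0 kN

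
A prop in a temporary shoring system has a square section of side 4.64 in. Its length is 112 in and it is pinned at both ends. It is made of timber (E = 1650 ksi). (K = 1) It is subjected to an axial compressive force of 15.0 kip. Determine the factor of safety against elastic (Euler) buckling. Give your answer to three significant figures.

n ≈ 3.34

I = a⁴/12 = 4.64⁴/12 = 38.63 in⁴
Effective length L_e = K·L = 1 × 112 = 112.0 in
P_cr = π²EI / L_e² = π² × 1650×10³ × 38.63 / 112.0² = 5.015×10^4 lb
Factor of safety n = P_cr / P = 50.146 / 15.0 = 3.34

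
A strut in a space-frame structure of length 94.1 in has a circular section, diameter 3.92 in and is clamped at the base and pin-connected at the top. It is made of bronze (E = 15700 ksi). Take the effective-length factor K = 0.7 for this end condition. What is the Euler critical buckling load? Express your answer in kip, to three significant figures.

I = πd⁴/64 = π×3.92⁴/64 = 11.59 in⁴
Effective length L_e = K·L = 0.7 × 94.1 = 65.87 in
P_cr = π²EI / L_e² = π² × 15700×10³ × 11.59 / 65.87² = 4.139×10^5 lb

P_cr ≈ 414 kip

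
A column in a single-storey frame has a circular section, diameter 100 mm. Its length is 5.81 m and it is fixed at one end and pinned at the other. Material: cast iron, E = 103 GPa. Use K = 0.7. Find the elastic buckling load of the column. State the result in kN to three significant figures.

P_cr ≈ 302 kN

I = πd⁴/64 = π×100⁴/64 = 4.909×10^6 mm⁴
I = 4.909×10^6 mm⁴ = 4.909×10^-6 m⁴
Effective length L_e = K·L = 0.7 × 5.81 = 4.067 m
P_cr = π²EI / L_e² = π² × 103×10⁹ × 4.909×10^-6 / 4.067² = 3.017×10^5 N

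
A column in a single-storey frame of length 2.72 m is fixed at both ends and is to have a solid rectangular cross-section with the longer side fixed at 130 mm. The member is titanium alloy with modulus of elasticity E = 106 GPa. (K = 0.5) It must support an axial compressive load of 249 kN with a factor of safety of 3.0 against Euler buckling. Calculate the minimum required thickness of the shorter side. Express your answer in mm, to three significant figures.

Required P_cr = n·P = 3.0 × 249 = 747.0 kN
L_e = K·L = 0.5 × 2.72 = 1.360 m
Required I = P_cr·L_e²/(π²E) = 7.470×10^5 × 1.360² / (π² × 1.06×10^11) = 1.321×10^-6 m⁴
I_req = 1.321×10^6 mm⁴
Rectangle, weak axis: I_min = h·b³/12 with h = 130 mm fixed  ⇒  b = (12I/h)^(1/3) = 49.6 mm

b ≈ 49.6 mm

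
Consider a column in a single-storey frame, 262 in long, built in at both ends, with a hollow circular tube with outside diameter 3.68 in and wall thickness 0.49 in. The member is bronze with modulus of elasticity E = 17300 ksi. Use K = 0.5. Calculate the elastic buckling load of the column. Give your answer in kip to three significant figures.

P_cr ≈ 63.6 kip

Inner diameter d_i = 3.68 − 2×0.49 = 2.700 in
I = π(d_o⁴ − d_i⁴)/64 = π(3.68⁴ − 2.700⁴)/64 = 6.394 in⁴
Effective length L_e = K·L = 0.5 × 262 = 131.0 in
P_cr = π²EI / L_e² = π² × 17300×10³ × 6.394 / 131.0² = 6.361×10^4 lb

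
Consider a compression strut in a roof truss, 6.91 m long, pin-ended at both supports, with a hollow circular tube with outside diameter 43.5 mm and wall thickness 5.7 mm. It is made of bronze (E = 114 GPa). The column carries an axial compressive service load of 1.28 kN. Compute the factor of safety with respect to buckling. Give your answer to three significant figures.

n ≈ 2.28

Inner diameter d_i = 43.5 − 2×5.7 = 32.10 mm
I = π(d_o⁴ − d_i⁴)/64 = π(43.5⁴ − 32.10⁴)/64 = 1.236×10^5 mm⁴
I = 1.236×10^5 mm⁴ = 1.236×10^-7 m⁴
Effective length L_e = K·L = 1 × 6.91 = 6.910 m
P_cr = π²EI / L_e² = π² × 114×10⁹ × 1.236×10^-7 / 6.910² = 2.914×10^3 N
Factor of safety n = P_cr / P = 2.9136 / 1.28 = 2.28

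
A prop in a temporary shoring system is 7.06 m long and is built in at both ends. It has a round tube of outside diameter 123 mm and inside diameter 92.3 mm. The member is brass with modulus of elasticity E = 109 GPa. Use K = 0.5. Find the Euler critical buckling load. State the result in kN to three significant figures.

P_cr ≈ 662 kN

d_o = 123 mm, d_i = 92.3 mm
I = π(d_o⁴ − d_i⁴)/64 = π(123⁴ − 92.30⁴)/64 = 7.673×10^6 mm⁴
I = 7.673×10^6 mm⁴ = 7.673×10^-6 m⁴
Effective length L_e = K·L = 0.5 × 7.06 = 3.530 m
P_cr = π²EI / L_e² = π² × 109×10⁹ × 7.673×10^-6 / 3.530² = 6.624×10^5 N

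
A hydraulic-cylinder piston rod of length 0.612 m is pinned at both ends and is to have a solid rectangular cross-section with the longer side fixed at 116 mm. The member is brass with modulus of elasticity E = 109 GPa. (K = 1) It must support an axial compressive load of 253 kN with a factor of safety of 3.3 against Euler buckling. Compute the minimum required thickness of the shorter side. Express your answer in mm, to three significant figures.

Required P_cr = n·P = 3.3 × 253 = 834.9 kN
L_e = K·L = 1 × 0.612 = 0.6120 m
Required I = P_cr·L_e²/(π²E) = 8.349×10^5 × 0.6120² / (π² × 1.09×10^11) = 2.907×10^-7 m⁴
I_req = 2.907×10^5 mm⁴
Rectangle, weak axis: I_min = h·b³/12 with h = 116 mm fixed  ⇒  b = (12I/h)^(1/3) = 31.1 mm

b ≈ 31.1 mm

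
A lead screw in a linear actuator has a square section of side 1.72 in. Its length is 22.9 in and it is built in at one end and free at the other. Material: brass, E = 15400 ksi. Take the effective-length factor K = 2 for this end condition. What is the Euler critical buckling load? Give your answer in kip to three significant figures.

I = a⁴/12 = 1.72⁴/12 = 0.7293 in⁴
Effective length L_e = K·L = 2 × 22.9 = 45.80 in
P_cr = π²EI / L_e² = π² × 15400×10³ × 0.7293 / 45.80² = 5.285×10^4 lb

P_cr ≈ 52.8 kip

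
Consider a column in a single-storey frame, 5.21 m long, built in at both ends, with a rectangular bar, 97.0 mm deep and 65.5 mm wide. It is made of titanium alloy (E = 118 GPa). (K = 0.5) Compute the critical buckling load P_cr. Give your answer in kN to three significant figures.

P_cr ≈ 390 kN

Buckling occurs about the weak axis: I_min = h·b³/12 with b = 65.5 mm (the shorter side).
I_min = 97.0×65.5³/12 = 2.272×10^6 mm⁴
I = 2.272×10^6 mm⁴ = 2.272×10^-6 m⁴
Effective length L_e = K·L = 0.5 × 5.21 = 2.605 m
P_cr = π²EI / L_e² = π² × 118×10⁹ × 2.272×10^-6 / 2.605² = 3.898×10^5 N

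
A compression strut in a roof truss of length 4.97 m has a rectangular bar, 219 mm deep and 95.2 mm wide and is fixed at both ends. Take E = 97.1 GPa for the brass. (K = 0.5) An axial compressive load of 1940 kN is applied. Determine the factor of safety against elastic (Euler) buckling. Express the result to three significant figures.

Buckling occurs about the weak axis: I_min = h·b³/12 with b = 95.2 mm (the shorter side).
I_min = 219×95.2³/12 = 1.575×10^7 mm⁴
I = 1.575×10^7 mm⁴ = 1.575×10^-5 m⁴
Effective length L_e = K·L = 0.5 × 4.97 = 2.485 m
P_cr = π²EI / L_e² = π² × 97.1×10⁹ × 1.575×10^-5 / 2.485² = 2.444×10^6 N
Factor of safety n = P_cr / P = 2443.7 / 1940 = 1.26

n ≈ 1.26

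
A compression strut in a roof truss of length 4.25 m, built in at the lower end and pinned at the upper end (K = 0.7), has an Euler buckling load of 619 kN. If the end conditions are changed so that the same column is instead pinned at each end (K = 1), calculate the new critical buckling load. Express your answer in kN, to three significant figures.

P_cr ≈ 303 kN

P_cr ∝ 1/K², so P_cr,new = P_cr,old × (K_old/K_new)² = 619 × (0.7/1)²
= 619 × 0.4900 = 303 kN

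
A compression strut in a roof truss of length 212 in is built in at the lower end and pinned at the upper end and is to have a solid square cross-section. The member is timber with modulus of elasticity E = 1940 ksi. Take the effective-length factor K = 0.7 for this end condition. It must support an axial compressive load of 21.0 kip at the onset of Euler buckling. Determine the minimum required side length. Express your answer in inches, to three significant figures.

L_e = K·L = 0.7 × 212 = 148.4 in
Required I = P_cr·L_e²/(π²E) = 2.100×10^4 × 148.4² / (π² × 1.94×10^6) = 24.15 in⁴
Solid square: I = a⁴/12  ⇒  a = (12I)^(1/4) = (12×24.15)^(1/4) = 4.13 in

a ≈ 4.13 in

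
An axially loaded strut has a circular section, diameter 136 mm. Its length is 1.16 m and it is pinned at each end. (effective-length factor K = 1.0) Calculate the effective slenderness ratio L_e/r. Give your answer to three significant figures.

For a solid circle r = d/4 = 136/4 = 34.00 mm
L_e = K·L = 1 × 1.16 m = 1.160 m = 1160.0 mm
λ = L_e / r_min = 1160.0 / 34.00 = 34.1

λ ≈ 34.1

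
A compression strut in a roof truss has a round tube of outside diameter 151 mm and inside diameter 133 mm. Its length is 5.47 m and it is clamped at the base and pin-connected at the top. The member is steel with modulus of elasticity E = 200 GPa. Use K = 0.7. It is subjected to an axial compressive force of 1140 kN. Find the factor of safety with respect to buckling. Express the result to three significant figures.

d_o = 151 mm, d_i = 133 mm
I = π(d_o⁴ − d_i⁴)/64 = π(151⁴ − 133.0⁴)/64 = 1.016×10^7 mm⁴
I = 1.016×10^7 mm⁴ = 1.016×10^-5 m⁴
Effective length L_e = K·L = 0.7 × 5.47 = 3.829 m
P_cr = π²EI / L_e² = π² × 200×10⁹ × 1.016×10^-5 / 3.829² = 1.368×10^6 N
Factor of safety n = P_cr / P = 1367.9 / 1140 = 1.20

n ≈ 1.20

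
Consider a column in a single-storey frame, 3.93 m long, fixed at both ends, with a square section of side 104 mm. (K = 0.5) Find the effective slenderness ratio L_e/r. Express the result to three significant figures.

For a square r = a/√12 = 104/√12 = 30.02 mm
L_e = K·L = 0.5 × 3.93 m = 1.965 m = 1965.0 mm
λ = L_e / r_min = 1965.0 / 30.02 = 65.5

λ ≈ 65.5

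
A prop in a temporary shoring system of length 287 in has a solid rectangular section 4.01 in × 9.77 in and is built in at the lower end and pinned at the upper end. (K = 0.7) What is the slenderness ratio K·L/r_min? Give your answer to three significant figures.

λ ≈ 174

Buckling occurs about the weak axis: I_min = h·b³/12 with b = 4.01 in (the shorter side).
I_min = 9.77×4.01³/12 = 52.50 in⁴
A = 39.18 in²;  r_min = √(I/A) = √(52.50/39.18) = 1.158 in
L_e = K·L = 0.7 × 287 = 200.9 in
λ = L_e / r_min = 200.90 / 1.158 = 174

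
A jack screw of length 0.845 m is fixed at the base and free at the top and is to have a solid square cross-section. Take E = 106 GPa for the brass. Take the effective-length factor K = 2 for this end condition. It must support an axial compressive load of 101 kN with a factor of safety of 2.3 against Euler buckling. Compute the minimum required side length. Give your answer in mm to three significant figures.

Required P_cr = n·P = 2.3 × 101 = 232.3 kN
L_e = K·L = 2 × 0.845 = 1.690 m
Required I = P_cr·L_e²/(π²E) = 2.323×10^5 × 1.690² / (π² × 1.06×10^11) = 6.342×10^-7 m⁴
I_req = 6.342×10^5 mm⁴
Solid square: I = a⁴/12  ⇒  a = (12I)^(1/4) = (12×6.342×10^5)^(1/4) = 52.5 mm

a ≈ 52.5 mm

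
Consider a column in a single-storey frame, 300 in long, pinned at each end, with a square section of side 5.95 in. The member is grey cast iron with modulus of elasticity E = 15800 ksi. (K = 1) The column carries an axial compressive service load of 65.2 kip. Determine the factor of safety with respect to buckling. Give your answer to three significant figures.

I = a⁴/12 = 5.95⁴/12 = 104.4 in⁴
Effective length L_e = K·L = 1 × 300 = 300.0 in
P_cr = π²EI / L_e² = π² × 15800×10³ × 104.4 / 300.0² = 1.810×10^5 lb
Factor of safety n = P_cr / P = 180.97 / 65.2 = 2.78

n ≈ 2.78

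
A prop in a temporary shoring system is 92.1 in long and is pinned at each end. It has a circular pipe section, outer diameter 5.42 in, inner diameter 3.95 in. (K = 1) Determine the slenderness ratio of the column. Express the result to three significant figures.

λ ≈ 54.9

d_o = 5.42 in, d_i = 3.95 in
I = π(d_o⁴ − d_i⁴)/64 = π(5.42⁴ − 3.950⁴)/64 = 30.41 in⁴
A = 10.82 in²;  r_min = √(I/A) = √(30.41/10.82) = 1.677 in
L_e = K·L = 1 × 92.1 = 92.10 in
λ = L_e / r_min = 92.100 / 1.677 = 54.9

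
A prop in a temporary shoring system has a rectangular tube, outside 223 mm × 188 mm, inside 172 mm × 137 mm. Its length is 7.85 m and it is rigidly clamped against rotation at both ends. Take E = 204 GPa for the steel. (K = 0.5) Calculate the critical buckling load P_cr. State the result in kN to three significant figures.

P_cr ≈ 11300 kN

Weak-axis I_min = (h_o·b_o³ − h_i·b_i³)/12 with b_o = 188, b_i = 137.0 mm (shorter outer/inner sides).
I_min = (223×188³ − 172.0×137.0³)/12 = 8.662×10^7 mm⁴
I = 8.662×10^7 mm⁴ = 8.662×10^-5 m⁴
Effective length L_e = K·L = 0.5 × 7.85 = 3.925 m
P_cr = π²EI / L_e² = π² × 204×10⁹ × 8.662×10^-5 / 3.925² = 1.132×10^7 N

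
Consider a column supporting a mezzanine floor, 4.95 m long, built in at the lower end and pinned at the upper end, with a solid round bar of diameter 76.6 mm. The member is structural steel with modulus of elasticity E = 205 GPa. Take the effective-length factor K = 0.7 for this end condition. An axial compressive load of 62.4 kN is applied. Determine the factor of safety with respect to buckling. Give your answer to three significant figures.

n ≈ 4.56

I = πd⁴/64 = π×76.6⁴/64 = 1.690×10^6 mm⁴
I = 1.690×10^6 mm⁴ = 1.690×10^-6 m⁴
Effective length L_e = K·L = 0.7 × 4.95 = 3.465 m
P_cr = π²EI / L_e² = π² × 205×10⁹ × 1.690×10^-6 / 3.465² = 2.848×10^5 N
Factor of safety n = P_cr / P = 284.79 / 62.4 = 4.56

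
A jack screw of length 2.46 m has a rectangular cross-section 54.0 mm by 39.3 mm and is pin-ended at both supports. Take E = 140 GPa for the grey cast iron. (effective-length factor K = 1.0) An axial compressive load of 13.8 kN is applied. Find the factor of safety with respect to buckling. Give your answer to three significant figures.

Buckling occurs about the weak axis: I_min = h·b³/12 with b = 39.3 mm (the shorter side).
I_min = 54.0×39.3³/12 = 2.731×10^5 mm⁴
I = 2.731×10^5 mm⁴ = 2.731×10^-7 m⁴
Effective length L_e = K·L = 1 × 2.46 = 2.460 m
P_cr = π²EI / L_e² = π² × 140×10⁹ × 2.731×10^-7 / 2.460² = 6.237×10^4 N
Factor of safety n = P_cr / P = 62.366 / 13.8 = 4.52

n ≈ 4.52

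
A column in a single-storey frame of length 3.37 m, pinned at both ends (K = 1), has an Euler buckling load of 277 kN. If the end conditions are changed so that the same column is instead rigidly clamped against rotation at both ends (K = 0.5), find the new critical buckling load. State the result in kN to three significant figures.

P_cr ≈ 1110 kN

P_cr ∝ 1/K², so P_cr,new = P_cr,old × (K_old/K_new)² = 277 × (1/0.5)²
= 277 × 4.000 = 1110 kN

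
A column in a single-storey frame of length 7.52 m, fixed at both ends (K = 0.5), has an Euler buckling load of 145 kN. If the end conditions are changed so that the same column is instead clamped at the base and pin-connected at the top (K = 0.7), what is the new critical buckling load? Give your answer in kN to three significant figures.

P_cr ≈ 74.0 kN

P_cr ∝ 1/K², so P_cr,new = P_cr,old × (K_old/K_new)² = 145 × (0.5/0.7)²
= 145 × 0.5102 = 74.0 kN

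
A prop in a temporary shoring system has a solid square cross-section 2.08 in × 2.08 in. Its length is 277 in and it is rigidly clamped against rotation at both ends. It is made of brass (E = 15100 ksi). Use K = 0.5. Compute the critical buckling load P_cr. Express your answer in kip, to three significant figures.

I = a⁴/12 = 2.08⁴/12 = 1.560 in⁴
Effective length L_e = K·L = 0.5 × 277 = 138.5 in
P_cr = π²EI / L_e² = π² × 15100×10³ × 1.560 / 138.5² = 1.212×10^4 lb

P_cr ≈ 12.1 kip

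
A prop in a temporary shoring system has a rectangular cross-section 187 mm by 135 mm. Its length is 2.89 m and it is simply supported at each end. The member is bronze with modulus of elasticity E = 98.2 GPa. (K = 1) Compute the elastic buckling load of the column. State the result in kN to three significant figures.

P_cr ≈ 4450 kN

Buckling occurs about the weak axis: I_min = h·b³/12 with b = 135 mm (the shorter side).
I_min = 187×135³/12 = 3.834×10^7 mm⁴
I = 3.834×10^7 mm⁴ = 3.834×10^-5 m⁴
Effective length L_e = K·L = 1 × 2.89 = 2.890 m
P_cr = π²EI / L_e² = π² × 98.2×10⁹ × 3.834×10^-5 / 2.890² = 4.449×10^6 N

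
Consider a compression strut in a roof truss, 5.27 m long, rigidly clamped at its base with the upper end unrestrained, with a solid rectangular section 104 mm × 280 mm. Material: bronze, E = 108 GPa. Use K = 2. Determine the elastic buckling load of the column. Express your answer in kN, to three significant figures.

P_cr ≈ 252 kN

Buckling occurs about the weak axis: I_min = h·b³/12 with b = 104 mm (the shorter side).
I_min = 280×104³/12 = 2.625×10^7 mm⁴
I = 2.625×10^7 mm⁴ = 2.625×10^-5 m⁴
Effective length L_e = K·L = 2 × 5.27 = 10.54 m
P_cr = π²EI / L_e² = π² × 108×10⁹ × 2.625×10^-5 / 10.54² = 2.518×10^5 N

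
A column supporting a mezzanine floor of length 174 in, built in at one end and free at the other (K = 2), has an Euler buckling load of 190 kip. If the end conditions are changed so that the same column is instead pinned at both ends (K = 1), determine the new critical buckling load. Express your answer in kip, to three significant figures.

P_cr ∝ 1/K², so P_cr,new = P_cr,old × (K_old/K_new)² = 190 × (2/1)²
= 190 × 4.000 = 760 kip

P_cr ≈ 760 kip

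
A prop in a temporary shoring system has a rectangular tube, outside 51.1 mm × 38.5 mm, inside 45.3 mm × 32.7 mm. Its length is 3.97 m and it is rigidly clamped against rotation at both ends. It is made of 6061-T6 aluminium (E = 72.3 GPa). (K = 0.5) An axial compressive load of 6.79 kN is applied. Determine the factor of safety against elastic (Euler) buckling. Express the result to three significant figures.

n ≈ 2.96

Weak-axis I_min = (h_o·b_o³ − h_i·b_i³)/12 with b_o = 38.5, b_i = 32.70 mm (shorter outer/inner sides).
I_min = (51.1×38.5³ − 45.30×32.70³)/12 = 1.110×10^5 mm⁴
I = 1.110×10^5 mm⁴ = 1.110×10^-7 m⁴
Effective length L_e = K·L = 0.5 × 3.97 = 1.985 m
P_cr = π²EI / L_e² = π² × 72.3×10⁹ × 1.110×10^-7 / 1.985² = 2.010×10^4 N
Factor of safety n = P_cr / P = 20.104 / 6.79 = 2.96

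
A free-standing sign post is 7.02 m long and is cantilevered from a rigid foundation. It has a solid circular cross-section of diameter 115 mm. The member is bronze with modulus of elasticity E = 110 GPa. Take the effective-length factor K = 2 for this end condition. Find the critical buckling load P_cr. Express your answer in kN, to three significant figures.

P_cr ≈ 47.3 kN

I = πd⁴/64 = π×115⁴/64 = 8.585×10^6 mm⁴
I = 8.585×10^6 mm⁴ = 8.585×10^-6 m⁴
Effective length L_e = K·L = 2 × 7.02 = 14.04 m
P_cr = π²EI / L_e² = π² × 110×10⁹ × 8.585×10^-6 / 14.04² = 4.728×10^4 N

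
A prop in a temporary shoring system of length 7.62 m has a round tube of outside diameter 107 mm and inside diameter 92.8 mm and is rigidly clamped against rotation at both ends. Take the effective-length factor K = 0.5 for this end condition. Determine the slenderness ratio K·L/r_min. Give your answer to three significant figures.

λ ≈ 108

d_o = 107 mm, d_i = 92.8 mm
I = π(d_o⁴ − d_i⁴)/64 = π(107⁴ − 92.80⁴)/64 = 2.794×10^6 mm⁴
A = 2.228×10^3 mm²;  r_min = √(I/A) = √(2.794×10^6/2.228×10^3) = 35.41 mm
L_e = K·L = 0.5 × 7.62 m = 3.810 m = 3810.0 mm
λ = L_e / r_min = 3810.0 / 35.41 = 108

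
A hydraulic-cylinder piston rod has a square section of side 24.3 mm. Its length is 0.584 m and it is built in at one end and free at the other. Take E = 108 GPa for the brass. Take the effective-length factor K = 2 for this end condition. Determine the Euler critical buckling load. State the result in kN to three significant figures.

I = a⁴/12 = 24.3⁴/12 = 2.906×10^4 mm⁴
I = 2.906×10^4 mm⁴ = 2.906×10^-8 m⁴
Effective length L_e = K·L = 2 × 0.584 = 1.168 m
P_cr = π²EI / L_e² = π² × 108×10⁹ × 2.906×10^-8 / 1.168² = 2.270×10^4 N

P_cr ≈ 22.7 kN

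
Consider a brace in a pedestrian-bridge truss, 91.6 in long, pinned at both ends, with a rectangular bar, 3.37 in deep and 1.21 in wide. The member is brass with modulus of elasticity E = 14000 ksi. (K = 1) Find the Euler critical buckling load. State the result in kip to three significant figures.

P_cr ≈ 8.19 kip

Buckling occurs about the weak axis: I_min = h·b³/12 with b = 1.21 in (the shorter side).
I_min = 3.37×1.21³/12 = 0.4975 in⁴
Effective length L_e = K·L = 1 × 91.6 = 91.60 in
P_cr = π²EI / L_e² = π² × 14000×10³ × 0.4975 / 91.60² = 8.193×10^3 lb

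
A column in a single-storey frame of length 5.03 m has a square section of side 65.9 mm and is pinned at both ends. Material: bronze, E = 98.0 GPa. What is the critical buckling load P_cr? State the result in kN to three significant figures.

P_cr ≈ 60.1 kN

I = a⁴/12 = 65.9⁴/12 = 1.572×10^6 mm⁴
I = 1.572×10^6 mm⁴ = 1.572×10^-6 m⁴
Effective length L_e = K·L = 1 × 5.03 = 5.030 m
P_cr = π²EI / L_e² = π² × 98.0×10⁹ × 1.572×10^-6 / 5.030² = 6.008×10^4 N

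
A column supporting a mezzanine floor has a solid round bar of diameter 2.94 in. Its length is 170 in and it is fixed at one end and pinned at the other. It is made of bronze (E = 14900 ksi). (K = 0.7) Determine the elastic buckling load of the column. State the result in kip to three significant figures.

I = πd⁴/64 = π×2.94⁴/64 = 3.667 in⁴
Effective length L_e = K·L = 0.7 × 170 = 119.0 in
P_cr = π²EI / L_e² = π² × 14900×10³ × 3.667 / 119.0² = 3.808×10^4 lb

P_cr ≈ 38.1 kip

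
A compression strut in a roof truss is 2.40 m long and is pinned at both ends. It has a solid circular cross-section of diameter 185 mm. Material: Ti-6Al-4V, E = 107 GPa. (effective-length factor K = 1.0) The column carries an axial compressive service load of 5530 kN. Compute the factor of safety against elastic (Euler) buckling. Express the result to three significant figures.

n ≈ 1.91

I = πd⁴/64 = π×185⁴/64 = 5.750×10^7 mm⁴
I = 5.750×10^7 mm⁴ = 5.750×10^-5 m⁴
Effective length L_e = K·L = 1 × 2.40 = 2.400 m
P_cr = π²EI / L_e² = π² × 107×10⁹ × 5.750×10^-5 / 2.400² = 1.054×10^7 N
Factor of safety n = P_cr / P = 10542 / 5530 = 1.91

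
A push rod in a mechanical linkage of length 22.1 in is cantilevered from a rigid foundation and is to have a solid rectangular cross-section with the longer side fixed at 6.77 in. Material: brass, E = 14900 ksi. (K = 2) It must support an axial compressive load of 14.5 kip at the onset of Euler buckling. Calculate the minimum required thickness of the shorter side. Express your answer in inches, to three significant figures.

b ≈ 0.699 in

L_e = K·L = 2 × 22.1 = 44.20 in
Required I = P_cr·L_e²/(π²E) = 1.450×10^4 × 44.20² / (π² × 1.49×10^7) = 0.1926 in⁴
Rectangle, weak axis: I_min = h·b³/12 with h = 6.77 in fixed  ⇒  b = (12I/h)^(1/3) = 0.699 in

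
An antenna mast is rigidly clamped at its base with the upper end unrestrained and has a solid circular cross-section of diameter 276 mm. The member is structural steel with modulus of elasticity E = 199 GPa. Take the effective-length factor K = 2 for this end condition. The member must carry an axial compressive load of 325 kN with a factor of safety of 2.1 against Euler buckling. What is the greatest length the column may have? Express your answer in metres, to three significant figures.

I = πd⁴/64 = π×276⁴/64 = 2.848×10^8 mm⁴
I = 2.848×10^-4 m⁴
Required critical load P_cr = n·P = 2.1 × 325 = 682.5 kN = 6.825×10^5 N
From P_cr = π²EI/(K·L)²:  L = (1/K)·√(π²EI/P_cr) = (1/2)·√(π²×1.99×10^11×2.848×10^-4/6.825×10^5)
L = 14.3 m

L_max ≈ 14.3 m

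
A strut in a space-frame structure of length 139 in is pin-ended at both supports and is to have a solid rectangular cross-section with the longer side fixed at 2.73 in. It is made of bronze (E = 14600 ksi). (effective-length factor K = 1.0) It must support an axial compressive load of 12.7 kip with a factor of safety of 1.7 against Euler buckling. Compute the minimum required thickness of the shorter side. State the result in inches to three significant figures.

Required P_cr = n·P = 1.7 × 12.7 = 21.59 kip
L_e = K·L = 1 × 139 = 139.0 in
Required I = P_cr·L_e²/(π²E) = 2.159×10^4 × 139.0² / (π² × 1.46×10^7) = 2.895 in⁴
Rectangle, weak axis: I_min = h·b³/12 with h = 2.73 in fixed  ⇒  b = (12I/h)^(1/3) = 2.33 in

b ≈ 2.33 in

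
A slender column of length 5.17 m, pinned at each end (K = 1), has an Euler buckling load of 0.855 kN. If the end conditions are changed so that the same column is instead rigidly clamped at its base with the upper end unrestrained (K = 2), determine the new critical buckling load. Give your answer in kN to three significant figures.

P_cr ∝ 1/K², so P_cr,new = P_cr,old × (K_old/K_new)² = 0.855 × (1/2)²
= 0.855 × 0.2500 = 0.214 kN

P_cr ≈ 0.214 kN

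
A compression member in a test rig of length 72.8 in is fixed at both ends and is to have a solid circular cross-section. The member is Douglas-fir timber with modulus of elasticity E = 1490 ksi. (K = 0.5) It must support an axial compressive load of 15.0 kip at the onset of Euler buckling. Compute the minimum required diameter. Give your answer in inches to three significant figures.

d ≈ 2.29 in

L_e = K·L = 0.5 × 72.8 = 36.40 in
Required I = P_cr·L_e²/(π²E) = 1.500×10^4 × 36.40² / (π² × 1.49×10^6) = 1.351 in⁴
Solid circle: I = πd⁴/64  ⇒  d = (64I/π)^(1/4) = (64×1.351/π)^(1/4) = 2.29 in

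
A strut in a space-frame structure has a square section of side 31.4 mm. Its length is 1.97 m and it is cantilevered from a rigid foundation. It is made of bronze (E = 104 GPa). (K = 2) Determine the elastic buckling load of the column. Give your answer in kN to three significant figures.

I = a⁴/12 = 31.4⁴/12 = 8.101×10^4 mm⁴
I = 8.101×10^4 mm⁴ = 8.101×10^-8 m⁴
Effective length L_e = K·L = 2 × 1.97 = 3.940 m
P_cr = π²EI / L_e² = π² × 104×10⁹ × 8.101×10^-8 / 3.940² = 5.356×10^3 N

P_cr ≈ 5.36 kN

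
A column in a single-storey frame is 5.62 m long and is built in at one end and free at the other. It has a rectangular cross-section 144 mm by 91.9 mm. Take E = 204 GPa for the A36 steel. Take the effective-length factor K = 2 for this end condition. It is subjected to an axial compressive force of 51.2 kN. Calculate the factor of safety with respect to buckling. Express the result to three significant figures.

Buckling occurs about the weak axis: I_min = h·b³/12 with b = 91.9 mm (the shorter side).
I_min = 144×91.9³/12 = 9.314×10^6 mm⁴
I = 9.314×10^6 mm⁴ = 9.314×10^-6 m⁴
Effective length L_e = K·L = 2 × 5.62 = 11.24 m
P_cr = π²EI / L_e² = π² × 204×10⁹ × 9.314×10^-6 / 11.24² = 1.484×10^5 N
Factor of safety n = P_cr / P = 148.43 / 51.2 = 2.90

n ≈ 2.90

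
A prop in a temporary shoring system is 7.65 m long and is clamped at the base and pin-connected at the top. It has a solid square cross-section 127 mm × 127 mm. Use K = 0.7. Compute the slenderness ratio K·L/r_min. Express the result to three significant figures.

For a square r = a/√12 = 127/√12 = 36.66 mm
L_e = K·L = 0.7 × 7.65 m = 5.355 m = 5355.0 mm
λ = L_e / r_min = 5355.0 / 36.66 = 146

λ ≈ 146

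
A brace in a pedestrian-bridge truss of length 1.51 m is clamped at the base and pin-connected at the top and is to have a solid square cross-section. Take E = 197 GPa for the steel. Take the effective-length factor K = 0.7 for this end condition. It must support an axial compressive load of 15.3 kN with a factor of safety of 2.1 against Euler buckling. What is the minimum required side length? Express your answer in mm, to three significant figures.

a ≈ 21.7 mm

Required P_cr = n·P = 2.1 × 15.3 = 32.13 kN
L_e = K·L = 0.7 × 1.51 = 1.057 m
Required I = P_cr·L_e²/(π²E) = 3.213×10^4 × 1.057² / (π² × 1.97×10^11) = 1.846×10^-8 m⁴
I_req = 1.846×10^4 mm⁴
Solid square: I = a⁴/12  ⇒  a = (12I)^(1/4) = (12×1.846×10^4)^(1/4) = 21.7 mm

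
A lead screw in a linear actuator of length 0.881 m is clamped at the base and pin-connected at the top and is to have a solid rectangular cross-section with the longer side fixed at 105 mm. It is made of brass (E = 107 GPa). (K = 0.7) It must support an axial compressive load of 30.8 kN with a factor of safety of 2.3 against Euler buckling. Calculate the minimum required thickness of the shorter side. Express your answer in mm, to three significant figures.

Required P_cr = n·P = 2.3 × 30.8 = 70.84 kN
L_e = K·L = 0.7 × 0.881 = 0.6167 m
Required I = P_cr·L_e²/(π²E) = 7.084×10^4 × 0.6167² / (π² × 1.07×10^11) = 2.551×10^-8 m⁴
I_req = 2.551×10^4 mm⁴
Rectangle, weak axis: I_min = h·b³/12 with h = 105 mm fixed  ⇒  b = (12I/h)^(1/3) = 14.3 mm

b ≈ 14.3 mm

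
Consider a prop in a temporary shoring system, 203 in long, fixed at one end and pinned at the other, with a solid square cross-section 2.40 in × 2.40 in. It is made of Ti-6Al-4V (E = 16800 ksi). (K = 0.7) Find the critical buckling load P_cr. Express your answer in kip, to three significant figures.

I = a⁴/12 = 2.40⁴/12 = 2.765 in⁴
Effective length L_e = K·L = 0.7 × 203 = 142.1 in
P_cr = π²EI / L_e² = π² × 16800×10³ × 2.765 / 142.1² = 2.270×10^4 lb

P_cr ≈ 22.7 kip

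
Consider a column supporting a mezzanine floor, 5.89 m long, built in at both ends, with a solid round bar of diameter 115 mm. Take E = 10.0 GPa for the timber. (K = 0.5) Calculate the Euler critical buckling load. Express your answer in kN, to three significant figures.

P_cr ≈ 97.7 kN

I = πd⁴/64 = π×115⁴/64 = 8.585×10^6 mm⁴
I = 8.585×10^6 mm⁴ = 8.585×10^-6 m⁴
Effective length L_e = K·L = 0.5 × 5.89 = 2.945 m
P_cr = π²EI / L_e² = π² × 10.0×10⁹ × 8.585×10^-6 / 2.945² = 9.770×10^4 N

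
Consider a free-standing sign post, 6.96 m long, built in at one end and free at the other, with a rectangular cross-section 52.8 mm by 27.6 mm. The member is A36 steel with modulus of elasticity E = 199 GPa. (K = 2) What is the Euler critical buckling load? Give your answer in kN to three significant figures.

Buckling occurs about the weak axis: I_min = h·b³/12 with b = 27.6 mm (the shorter side).
I_min = 52.8×27.6³/12 = 9.251×10^4 mm⁴
I = 9.251×10^4 mm⁴ = 9.251×10^-8 m⁴
Effective length L_e = K·L = 2 × 6.96 = 13.92 m
P_cr = π²EI / L_e² = π² × 199×10⁹ × 9.251×10^-8 / 13.92² = 937.7 N

P_cr ≈ 0.938 kN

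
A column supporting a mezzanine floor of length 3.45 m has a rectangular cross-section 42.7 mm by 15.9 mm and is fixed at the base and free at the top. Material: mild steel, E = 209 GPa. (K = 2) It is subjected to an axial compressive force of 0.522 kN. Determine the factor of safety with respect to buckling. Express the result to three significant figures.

Buckling occurs about the weak axis: I_min = h·b³/12 with b = 15.9 mm (the shorter side).
I_min = 42.7×15.9³/12 = 1.430×10^4 mm⁴
I = 1.430×10^4 mm⁴ = 1.430×10^-8 m⁴
Effective length L_e = K·L = 2 × 3.45 = 6.900 m
P_cr = π²EI / L_e² = π² × 209×10⁹ × 1.430×10^-8 / 6.900² = 619.7 N
Factor of safety n = P_cr / P = 0.61971 / 0.522 = 1.19

n ≈ 1.19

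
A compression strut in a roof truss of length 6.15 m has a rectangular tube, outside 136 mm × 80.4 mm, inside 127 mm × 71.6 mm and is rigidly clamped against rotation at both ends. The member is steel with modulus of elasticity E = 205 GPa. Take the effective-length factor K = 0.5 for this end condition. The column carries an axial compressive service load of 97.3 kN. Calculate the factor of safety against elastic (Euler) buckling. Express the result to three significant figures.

Weak-axis I_min = (h_o·b_o³ − h_i·b_i³)/12 with b_o = 80.4, b_i = 71.60 mm (shorter outer/inner sides).
I_min = (136×80.4³ − 127.0×71.60³)/12 = 2.005×10^6 mm⁴
I = 2.005×10^6 mm⁴ = 2.005×10^-6 m⁴
Effective length L_e = K·L = 0.5 × 6.15 = 3.075 m
P_cr = π²EI / L_e² = π² × 205×10⁹ × 2.005×10^-6 / 3.075² = 4.291×10^5 N
Factor of safety n = P_cr / P = 429.11 / 97.3 = 4.41

n ≈ 4.41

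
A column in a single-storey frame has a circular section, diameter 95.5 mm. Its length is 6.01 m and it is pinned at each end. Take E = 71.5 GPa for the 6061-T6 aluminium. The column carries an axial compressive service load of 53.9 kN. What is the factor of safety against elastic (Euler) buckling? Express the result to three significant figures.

I = πd⁴/64 = π×95.5⁴/64 = 4.083×10^6 mm⁴
I = 4.083×10^6 mm⁴ = 4.083×10^-6 m⁴
Effective length L_e = K·L = 1 × 6.01 = 6.010 m
P_cr = π²EI / L_e² = π² × 71.5×10⁹ × 4.083×10^-6 / 6.010² = 7.977×10^4 N
Factor of safety n = P_cr / P = 79.770 / 53.9 = 1.48

n ≈ 1.48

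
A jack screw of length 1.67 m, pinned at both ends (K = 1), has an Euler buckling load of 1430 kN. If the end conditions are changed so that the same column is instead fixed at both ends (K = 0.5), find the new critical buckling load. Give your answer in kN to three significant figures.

P_cr ≈ 5720 kN

P_cr ∝ 1/K², so P_cr,new = P_cr,old × (K_old/K_new)² = 1430 × (1/0.5)²
= 1430 × 4.000 = 5720 kN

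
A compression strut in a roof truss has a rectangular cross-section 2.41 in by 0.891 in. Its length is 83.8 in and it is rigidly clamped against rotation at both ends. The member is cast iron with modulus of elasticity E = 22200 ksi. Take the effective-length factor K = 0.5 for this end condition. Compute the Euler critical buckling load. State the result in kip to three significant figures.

P_cr ≈ 17.7 kip

Buckling occurs about the weak axis: I_min = h·b³/12 with b = 0.891 in (the shorter side).
I_min = 2.41×0.891³/12 = 0.1421 in⁴
Effective length L_e = K·L = 0.5 × 83.8 = 41.90 in
P_cr = π²EI / L_e² = π² × 22200×10³ × 0.1421 / 41.90² = 1.773×10^4 lb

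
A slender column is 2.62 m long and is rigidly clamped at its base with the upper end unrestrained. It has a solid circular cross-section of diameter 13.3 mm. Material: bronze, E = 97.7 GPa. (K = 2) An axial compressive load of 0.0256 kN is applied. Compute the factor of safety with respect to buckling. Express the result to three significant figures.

I = πd⁴/64 = π×13.3⁴/64 = 1.536×10^3 mm⁴
I = 1.536×10^3 mm⁴ = 1.536×10^-9 m⁴
Effective length L_e = K·L = 2 × 2.62 = 5.240 m
P_cr = π²EI / L_e² = π² × 97.7×10⁹ × 1.536×10^-9 / 5.240² = 53.94 N
Factor of safety n = P_cr / P = 0.053940 / 0.0256 = 2.11

n ≈ 2.11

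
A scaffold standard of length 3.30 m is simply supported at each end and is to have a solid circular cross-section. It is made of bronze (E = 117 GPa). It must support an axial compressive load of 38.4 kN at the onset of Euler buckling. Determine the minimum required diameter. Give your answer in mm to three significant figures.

d ≈ 52.1 mm

L_e = K·L = 1 × 3.30 = 3.300 m
Required I = P_cr·L_e²/(π²E) = 3.840×10^4 × 3.300² / (π² × 1.17×10^11) = 3.621×10^-7 m⁴
I_req = 3.621×10^5 mm⁴
Solid circle: I = πd⁴/64  ⇒  d = (64I/π)^(1/4) = (64×3.621×10^5/π)^(1/4) = 52.1 mm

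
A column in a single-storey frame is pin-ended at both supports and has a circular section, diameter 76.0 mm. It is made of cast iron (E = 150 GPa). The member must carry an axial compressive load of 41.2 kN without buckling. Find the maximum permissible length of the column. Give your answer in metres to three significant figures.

I = πd⁴/64 = π×76.0⁴/64 = 1.638×10^6 mm⁴
I = 1.638×10^-6 m⁴
At the buckling limit P_cr = P = 4.120×10^4 N
From P_cr = π²EI/(K·L)²:  L = (1/K)·√(π²EI/P_cr) = (1/1)·√(π²×1.50×10^11×1.638×10^-6/4.120×10^4)
L = 7.67 m

L_max ≈ 7.67 m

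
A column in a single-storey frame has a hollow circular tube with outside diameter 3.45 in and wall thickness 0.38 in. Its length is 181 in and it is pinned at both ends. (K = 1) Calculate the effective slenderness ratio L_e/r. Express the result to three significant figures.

λ ≈ 165

Inner diameter d_i = 3.45 − 2×0.38 = 2.690 in
I = π(d_o⁴ − d_i⁴)/64 = π(3.45⁴ − 2.690⁴)/64 = 4.384 in⁴
A = 3.665 in²;  r_min = √(I/A) = √(4.384/3.665) = 1.094 in
L_e = K·L = 1 × 181 = 181.0 in
λ = L_e / r_min = 181.00 / 1.094 = 165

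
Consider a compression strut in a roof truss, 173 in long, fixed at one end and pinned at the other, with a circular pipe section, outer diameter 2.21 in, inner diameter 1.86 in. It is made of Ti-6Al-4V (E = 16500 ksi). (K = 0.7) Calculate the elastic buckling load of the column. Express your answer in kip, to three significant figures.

d_o = 2.21 in, d_i = 1.86 in
I = π(d_o⁴ − d_i⁴)/64 = π(2.21⁴ − 1.860⁴)/64 = 0.5834 in⁴
Effective length L_e = K·L = 0.7 × 173 = 121.1 in
P_cr = π²EI / L_e² = π² × 16500×10³ × 0.5834 / 121.1² = 6.479×10^3 lb

P_cr ≈ 6.48 kip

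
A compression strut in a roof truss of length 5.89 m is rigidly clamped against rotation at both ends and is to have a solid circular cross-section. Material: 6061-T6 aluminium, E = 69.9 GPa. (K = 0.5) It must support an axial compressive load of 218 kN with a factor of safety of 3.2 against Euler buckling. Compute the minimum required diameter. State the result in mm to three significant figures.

Required P_cr = n·P = 3.2 × 218 = 697.6 kN
L_e = K·L = 0.5 × 5.89 = 2.945 m
Required I = P_cr·L_e²/(π²E) = 6.976×10^5 × 2.945² / (π² × 6.99×10^10) = 8.770×10^-6 m⁴
I_req = 8.770×10^6 mm⁴
Solid circle: I = πd⁴/64  ⇒  d = (64I/π)^(1/4) = (64×8.770×10^6/π)^(1/4) = 116 mm

d ≈ 116 mm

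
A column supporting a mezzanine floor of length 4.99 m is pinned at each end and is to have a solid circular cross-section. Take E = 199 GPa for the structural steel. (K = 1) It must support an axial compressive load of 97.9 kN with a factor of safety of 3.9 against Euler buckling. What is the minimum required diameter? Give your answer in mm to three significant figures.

d ≈ 99.7 mm

Required P_cr = n·P = 3.9 × 97.9 = 381.8 kN
L_e = K·L = 1 × 4.99 = 4.990 m
Required I = P_cr·L_e²/(π²E) = 3.818×10^5 × 4.990² / (π² × 1.99×10^11) = 4.841×10^-6 m⁴
I_req = 4.841×10^6 mm⁴
Solid circle: I = πd⁴/64  ⇒  d = (64I/π)^(1/4) = (64×4.841×10^6/π)^(1/4) = 99.7 mm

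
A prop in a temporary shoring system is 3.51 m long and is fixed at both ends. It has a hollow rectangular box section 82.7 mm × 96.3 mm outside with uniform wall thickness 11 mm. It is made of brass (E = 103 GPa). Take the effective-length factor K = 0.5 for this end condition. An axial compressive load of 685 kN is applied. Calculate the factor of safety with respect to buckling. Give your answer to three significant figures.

Inner dimensions: h_i = 96.3 − 2×11 = 74.30 mm, b_i = 82.7 − 2×11 = 60.70 mm
Weak-axis I_min = (h_o·b_o³ − h_i·b_i³)/12 with b_o = 82.7, b_i = 60.70 mm (shorter outer/inner sides).
I_min = (96.3×82.7³ − 74.30×60.70³)/12 = 3.154×10^6 mm⁴
I = 3.154×10^6 mm⁴ = 3.154×10^-6 m⁴
Effective length L_e = K·L = 0.5 × 3.51 = 1.755 m
P_cr = π²EI / L_e² = π² × 103×10⁹ × 3.154×10^-6 / 1.755² = 1.041×10^6 N
Factor of safety n = P_cr / P = 1041.1 / 685 = 1.52

n ≈ 1.52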